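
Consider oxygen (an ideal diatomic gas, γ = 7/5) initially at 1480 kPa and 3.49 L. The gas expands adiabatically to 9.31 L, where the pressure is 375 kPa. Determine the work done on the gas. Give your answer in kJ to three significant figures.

Adiabatic: W = (P₁V₁ − P₂V₂)/(γ − 1) with γ = 7/5.
P₁V₁ = 5165 J, P₂V₂ = 3491 J.
W = (5165 − 3491) / 0.4 = 4185 J.
Work on gas = −W_by = -4185 J.

W ≈ -4.18 kJ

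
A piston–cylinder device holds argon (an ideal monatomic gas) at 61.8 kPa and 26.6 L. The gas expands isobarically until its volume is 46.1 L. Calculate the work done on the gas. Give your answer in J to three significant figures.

Isobaric: W = P ΔV.
W = (61.8 kPa)(46.1 − 26.6 L) = (61.8)(19.5) = 1205 J.
Work on gas = −W_by = -1205 J.

W ≈ -1210 J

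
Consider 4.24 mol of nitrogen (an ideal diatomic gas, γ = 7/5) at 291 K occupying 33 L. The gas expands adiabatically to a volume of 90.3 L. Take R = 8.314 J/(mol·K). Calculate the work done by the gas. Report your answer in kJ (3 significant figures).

W ≈ 8.50 kJ

Adiabatic: TV^(γ−1) = const with γ = 7/5.
T₂ = T₁ (V₁/V₂)^(γ−1) = 291 × (33/90.3)^0.4 = 291 × 0.6685 = 194.5 K.
W_by = nCᵥ(T₁ − T₂) = (4.24)(20.79)(291 − 194.5) = 8500 J.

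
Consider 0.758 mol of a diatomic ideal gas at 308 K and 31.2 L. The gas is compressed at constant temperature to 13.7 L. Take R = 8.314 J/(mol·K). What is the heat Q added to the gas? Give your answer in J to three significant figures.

Q ≈ -1600 J

Isothermal ⇒ ΔU = 0, so Q = W = nRT ln(V₂/V₁).
Q = (0.758)(8.314)(308) ln(13.7/31.2) = 1941 × -0.823 = -1598 J.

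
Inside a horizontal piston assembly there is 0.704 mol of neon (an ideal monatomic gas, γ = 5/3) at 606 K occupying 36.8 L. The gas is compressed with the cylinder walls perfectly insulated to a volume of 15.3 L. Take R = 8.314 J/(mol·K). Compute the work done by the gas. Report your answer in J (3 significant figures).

Adiabatic: TV^(γ−1) = const with γ = 5/3.
T₂ = T₁ (V₁/V₂)^(γ−1) = 606 × (36.8/15.3)^0.667 = 606 × 1.795 = 1088 K.
W_by = nCᵥ(T₁ − T₂) = (0.704)(12.47)(606 − 1088) = -4231 J.

W ≈ -4230 J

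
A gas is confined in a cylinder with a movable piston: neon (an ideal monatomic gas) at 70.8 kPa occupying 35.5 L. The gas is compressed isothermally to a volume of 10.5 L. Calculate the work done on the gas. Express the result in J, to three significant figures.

Isothermal: W = nRT ln(V₂/V₁) = P₁V₁ ln(V₂/V₁).
P₁V₁ = (70.8 kPa)(35.5 L) = 2513 J.
W = 2513 × ln(10.5/35.5) = 2513 × -1.218
W_by_gas = -3062 J; work on gas = −W_by = 3062 J.

W ≈ 3060 J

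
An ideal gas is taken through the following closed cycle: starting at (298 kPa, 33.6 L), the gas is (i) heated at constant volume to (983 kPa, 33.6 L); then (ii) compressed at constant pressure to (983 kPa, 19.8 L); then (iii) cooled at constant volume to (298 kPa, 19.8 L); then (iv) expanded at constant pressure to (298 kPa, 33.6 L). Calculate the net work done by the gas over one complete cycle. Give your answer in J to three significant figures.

Constant-volume legs do no work.
W(ii) = (983)(19.8 − 33.6) = -13565 J; W(iv) = (298)(33.6 − 19.8) = 4112 J.
W_net = -13565 + 4112 = -9453 J (the counter-clockwise enclosed area).

W_net ≈ -9450 J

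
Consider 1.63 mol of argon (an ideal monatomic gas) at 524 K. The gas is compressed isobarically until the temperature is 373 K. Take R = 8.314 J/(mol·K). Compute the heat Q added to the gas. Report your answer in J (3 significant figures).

Q ≈ -5120 J

Isobaric: W = nRΔT = (1.63)(8.314)(-151) = -2046 J.
ΔU = nCᵥΔT with Cᵥ = 3R/2: ΔU = (1.63)(12.47)(-151) = -3069 J.
Q = ΔU + W = -3069 − 2046 = -5116 J.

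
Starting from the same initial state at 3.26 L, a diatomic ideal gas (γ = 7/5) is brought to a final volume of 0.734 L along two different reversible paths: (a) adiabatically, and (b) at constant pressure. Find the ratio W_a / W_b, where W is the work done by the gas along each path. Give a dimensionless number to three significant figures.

Path (a) adiabatic: W = P₁V₁(1 − (V₁/V₂)^(γ−1))/(γ−1) → W_a/(P₁V₁) = -2.039.
Path (b) isobaric: W = P₁(V₂ − V₁) → W_b/(P₁V₁) = -0.7748.
W_a / W_b = -2.039 / -0.7748 = 2.631.

W_a / W_b ≈ 2.63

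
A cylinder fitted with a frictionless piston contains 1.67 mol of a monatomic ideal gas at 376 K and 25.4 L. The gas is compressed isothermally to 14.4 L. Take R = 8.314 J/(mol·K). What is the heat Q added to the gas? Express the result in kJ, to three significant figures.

Q ≈ -2.96 kJ

Isothermal ⇒ ΔU = 0, so Q = W = nRT ln(V₂/V₁).
Q = (1.67)(8.314)(376) ln(14.4/25.4) = 5221 × -0.5675 = -2963 J.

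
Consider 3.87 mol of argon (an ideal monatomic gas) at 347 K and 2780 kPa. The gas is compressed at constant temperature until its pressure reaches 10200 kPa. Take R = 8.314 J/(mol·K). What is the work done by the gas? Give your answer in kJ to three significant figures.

Isothermal process: W = nRT ln(V₂/V₁) = nRT ln(P₁/P₂).
W = (3.87)(8.314)(347) × ln(2780/10200)
  = 11165 × ln(0.2725) = 11165 × -1.3
W_by_gas = -14514 J.

W ≈ -14.5 kJ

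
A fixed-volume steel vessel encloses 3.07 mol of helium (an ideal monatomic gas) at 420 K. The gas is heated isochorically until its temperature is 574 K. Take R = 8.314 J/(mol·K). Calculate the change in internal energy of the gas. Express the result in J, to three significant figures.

ΔU ≈ 5900 J

Constant volume ⇒ W = 0, so Q = ΔU = nCᵥΔT with Cᵥ = 3R/2 = 12.47 J/(mol·K).
ΔU = (3.07)(12.47)(574 − 420) = 5896 J.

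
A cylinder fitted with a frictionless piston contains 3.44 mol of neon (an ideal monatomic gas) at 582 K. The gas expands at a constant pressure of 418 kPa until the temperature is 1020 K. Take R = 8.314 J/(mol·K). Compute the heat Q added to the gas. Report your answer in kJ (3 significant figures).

Isobaric: W = nRΔT = (3.44)(8.314)(438) = 12527 J.
ΔU = nCᵥΔT with Cᵥ = 3R/2: ΔU = (3.44)(12.47)(438) = 18790 J.
Q = ΔU + W = 18790 + 12527 = 31317 J.

Q ≈ 31.3 kJ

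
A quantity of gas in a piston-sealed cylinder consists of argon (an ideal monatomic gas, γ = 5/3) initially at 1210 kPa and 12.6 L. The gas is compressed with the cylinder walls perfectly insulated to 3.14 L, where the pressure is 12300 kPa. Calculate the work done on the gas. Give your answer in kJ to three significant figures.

W ≈ 35.1 kJ

Adiabatic: W = (P₁V₁ − P₂V₂)/(γ − 1) with γ = 5/3.
P₁V₁ = 15246 J, P₂V₂ = 38622 J.
W = (15246 − 38622) / 0.6667 = -35064 J.
Work on gas = −W_by = 35064 J.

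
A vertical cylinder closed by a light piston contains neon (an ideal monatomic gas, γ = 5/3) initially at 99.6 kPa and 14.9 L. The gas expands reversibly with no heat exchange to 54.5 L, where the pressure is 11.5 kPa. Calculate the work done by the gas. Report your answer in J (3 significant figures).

W ≈ 1290 J

Adiabatic: W = (P₁V₁ − P₂V₂)/(γ − 1) with γ = 5/3.
P₁V₁ = 1484 J, P₂V₂ = 626.8 J.
W = (1484 − 626.8) / 0.6667 = 1286 J.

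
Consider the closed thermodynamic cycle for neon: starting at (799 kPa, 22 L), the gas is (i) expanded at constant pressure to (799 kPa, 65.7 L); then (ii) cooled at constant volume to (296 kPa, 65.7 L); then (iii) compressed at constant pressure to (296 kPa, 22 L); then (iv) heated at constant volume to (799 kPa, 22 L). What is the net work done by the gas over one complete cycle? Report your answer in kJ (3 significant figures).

W_net ≈ 22.0 kJ

Constant-volume legs do no work.
W(i) = (799)(65.7 − 22) = 34916 J; W(iii) = (296)(22 − 65.7) = -12935 J.
W_net = 34916 − 12935 = 21981 J (the clockwise enclosed area).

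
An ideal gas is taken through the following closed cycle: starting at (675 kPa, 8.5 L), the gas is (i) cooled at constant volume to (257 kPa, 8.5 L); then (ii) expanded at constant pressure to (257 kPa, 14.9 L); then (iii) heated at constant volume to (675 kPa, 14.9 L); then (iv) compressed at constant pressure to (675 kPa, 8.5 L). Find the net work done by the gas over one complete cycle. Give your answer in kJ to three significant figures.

W_net ≈ -2.68 kJ

Constant-volume legs do no work.
W(ii) = (257)(14.9 − 8.5) = 1645 J; W(iv) = (675)(8.5 − 14.9) = -4320 J.
W_net = 1645 − 4320 = -2675 J (the counter-clockwise enclosed area).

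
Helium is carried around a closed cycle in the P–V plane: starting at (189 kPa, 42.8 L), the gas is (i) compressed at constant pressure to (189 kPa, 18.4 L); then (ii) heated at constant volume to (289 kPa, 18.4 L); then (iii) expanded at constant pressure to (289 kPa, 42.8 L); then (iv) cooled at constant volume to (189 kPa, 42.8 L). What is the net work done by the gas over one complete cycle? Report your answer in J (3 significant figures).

W_net ≈ 2440 J

Constant-volume legs do no work.
W(i) = (189)(18.4 − 42.8) = -4612 J; W(iii) = (289)(42.8 − 18.4) = 7052 J.
W_net = -4612 + 7052 = 2440 J (the clockwise enclosed area).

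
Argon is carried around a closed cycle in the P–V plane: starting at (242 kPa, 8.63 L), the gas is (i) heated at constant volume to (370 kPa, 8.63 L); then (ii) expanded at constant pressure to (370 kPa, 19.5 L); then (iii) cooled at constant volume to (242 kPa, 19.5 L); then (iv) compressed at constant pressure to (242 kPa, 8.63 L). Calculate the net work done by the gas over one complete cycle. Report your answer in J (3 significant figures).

Constant-volume legs do no work.
W(ii) = (370)(19.5 − 8.63) = 4022 J; W(iv) = (242)(8.63 − 19.5) = -2631 J.
W_net = 4022 − 2631 = 1391 J (the clockwise enclosed area).

W_net ≈ 1390 J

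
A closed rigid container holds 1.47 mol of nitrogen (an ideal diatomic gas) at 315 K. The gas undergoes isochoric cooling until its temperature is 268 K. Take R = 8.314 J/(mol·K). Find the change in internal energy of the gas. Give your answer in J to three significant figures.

Constant volume ⇒ W = 0, so Q = ΔU = nCᵥΔT with Cᵥ = 5R/2 = 20.79 J/(mol·K).
ΔU = (1.47)(20.79)(268 − 315) = -1436 J.

ΔU ≈ -1440 J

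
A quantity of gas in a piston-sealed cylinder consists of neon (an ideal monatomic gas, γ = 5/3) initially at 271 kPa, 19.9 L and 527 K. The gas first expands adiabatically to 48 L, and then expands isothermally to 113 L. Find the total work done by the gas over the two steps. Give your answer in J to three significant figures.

W_total ≈ 6160 J

Step 1 (adiabatic): W = (P₁V₁ − P₂V₂)/(γ−1) = (5393 − 2998)/0.667 = 3592 J.
After step 1: P = 62.47 kPa, V = 48 L, T = 293 K.
Step 2 (isothermal): W = P₁V₁ ln(V₂/V₁) = (2998) ln(113/48) = 2567 J.
W_total = 3592 + 2567 = 6159 J.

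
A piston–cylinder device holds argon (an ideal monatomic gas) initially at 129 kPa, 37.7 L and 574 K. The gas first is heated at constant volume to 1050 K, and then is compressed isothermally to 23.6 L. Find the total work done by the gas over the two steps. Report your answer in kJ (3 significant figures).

W_total ≈ -4.17 kJ

Step 1 (isochoric): W = 0 (constant volume).
After step 1: P = 236 kPa (V unchanged).
Step 2 (isothermal): W = P₁V₁ ln(V₂/V₁) = (8896) ln(23.6/37.7) = -4167 J.
W_total = 0 − 4167 = -4167 J.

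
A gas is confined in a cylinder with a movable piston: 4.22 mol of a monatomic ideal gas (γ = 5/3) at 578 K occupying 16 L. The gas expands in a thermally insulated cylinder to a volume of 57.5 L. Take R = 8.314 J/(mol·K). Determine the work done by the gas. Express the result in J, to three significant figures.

Adiabatic: TV^(γ−1) = const with γ = 5/3.
T₂ = T₁ (V₁/V₂)^(γ−1) = 578 × (16/57.5)^0.667 = 578 × 0.4262 = 246.4 K.
W_by = nCᵥ(T₁ − T₂) = (4.22)(12.47)(578 − 246.4) = 17454 J.

W ≈ 17500 J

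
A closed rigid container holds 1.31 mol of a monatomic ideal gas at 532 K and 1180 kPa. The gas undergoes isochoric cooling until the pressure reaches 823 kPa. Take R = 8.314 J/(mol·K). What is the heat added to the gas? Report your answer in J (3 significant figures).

Constant volume ⇒ W = 0, so Q = ΔU = nCᵥΔT with Cᵥ = 3R/2 = 12.47 J/(mol·K).
At constant V, T₂/T₁ = P₂/P₁ ⇒ ΔT = T₁(P₂/P₁ − 1) = 532·(823/1180 − 1) = -161 K.
ΔU = (1.31)(12.47)(-161) = -2629 J.

Q ≈ -2630 J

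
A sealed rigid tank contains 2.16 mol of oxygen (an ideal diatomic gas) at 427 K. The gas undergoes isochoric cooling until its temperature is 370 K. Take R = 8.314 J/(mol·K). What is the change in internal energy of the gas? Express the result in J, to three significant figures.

ΔU ≈ -2560 J

Constant volume ⇒ W = 0, so Q = ΔU = nCᵥΔT with Cᵥ = 5R/2 = 20.79 J/(mol·K).
ΔU = (2.16)(20.79)(370 − 427) = -2559 J.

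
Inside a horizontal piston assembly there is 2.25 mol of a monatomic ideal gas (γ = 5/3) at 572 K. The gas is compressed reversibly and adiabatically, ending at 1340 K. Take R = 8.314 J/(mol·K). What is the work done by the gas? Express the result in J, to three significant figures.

W ≈ -21500 J

Adiabatic ⇒ Q = 0, so W_by = −ΔU = nCᵥ(T₁ − T₂).
Cᵥ = 3R/2 = 12.47 J/(mol·K).
W = (2.25)(12.47)(572 − 1340) = -21550 J.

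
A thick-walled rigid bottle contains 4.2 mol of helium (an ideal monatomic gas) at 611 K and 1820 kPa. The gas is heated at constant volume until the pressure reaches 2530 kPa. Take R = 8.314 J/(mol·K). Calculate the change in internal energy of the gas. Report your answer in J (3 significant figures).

Constant volume ⇒ W = 0, so Q = ΔU = nCᵥΔT with Cᵥ = 3R/2 = 12.47 J/(mol·K).
At constant V, T₂/T₁ = P₂/P₁ ⇒ ΔT = T₁(P₂/P₁ − 1) = 611·(2530/1820 − 1) = 238.4 K.
ΔU = (4.2)(12.47)(238.4) = 12485 J.

ΔU ≈ 12500 J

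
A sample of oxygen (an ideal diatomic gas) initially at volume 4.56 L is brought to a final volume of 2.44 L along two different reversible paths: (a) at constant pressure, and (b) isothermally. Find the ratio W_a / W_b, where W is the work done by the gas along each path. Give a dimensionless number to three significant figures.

Path (a) isobaric: W = P₁(V₂ − V₁) → W_a/(P₁V₁) = -0.4649.
Path (b) isothermal: W = P₁V₁ ln(V₂/V₁) → W_b/(P₁V₁) = -0.6253.
W_a / W_b = -0.4649 / -0.6253 = 0.7435.

W_a / W_b ≈ 0.743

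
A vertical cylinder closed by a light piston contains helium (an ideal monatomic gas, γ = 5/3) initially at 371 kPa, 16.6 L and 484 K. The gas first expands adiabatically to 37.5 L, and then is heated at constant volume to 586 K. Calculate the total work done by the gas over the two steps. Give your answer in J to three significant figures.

Step 1 (adiabatic): W = (P₁V₁ − P₂V₂)/(γ−1) = (6159 − 3577)/0.667 = 3872 J.
Step 2 (isochoric): W = 0 (constant volume).
W_total = 3872 + 0 = 3872 J.

W_total ≈ 3870 J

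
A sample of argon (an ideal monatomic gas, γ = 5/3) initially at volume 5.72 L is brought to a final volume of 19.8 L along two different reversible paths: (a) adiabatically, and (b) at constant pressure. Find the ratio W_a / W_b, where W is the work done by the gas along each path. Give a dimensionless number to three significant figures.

W_a / W_b ≈ 0.343

Path (a) adiabatic: W = P₁V₁(1 − (V₁/V₂)^(γ−1))/(γ−1) → W_a/(P₁V₁) = 0.8445.
Path (b) isobaric: W = P₁(V₂ − V₁) → W_b/(P₁V₁) = 2.462.
W_a / W_b = 0.8445 / 2.462 = 0.3431.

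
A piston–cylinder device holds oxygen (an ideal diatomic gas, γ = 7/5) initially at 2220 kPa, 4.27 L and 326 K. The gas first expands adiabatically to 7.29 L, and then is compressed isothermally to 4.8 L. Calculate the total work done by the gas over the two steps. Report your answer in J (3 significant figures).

Step 1 (adiabatic): W = (P₁V₁ − P₂V₂)/(γ−1) = (9479 − 7654)/0.4 = 4565 J.
After step 1: P = 1050 kPa, V = 7.29 L, T = 263.2 K.
Step 2 (isothermal): W = P₁V₁ ln(V₂/V₁) = (7654) ln(4.8/7.29) = -3198 J.
W_total = 4565 − 3198 = 1366 J.

W_total ≈ 1370 J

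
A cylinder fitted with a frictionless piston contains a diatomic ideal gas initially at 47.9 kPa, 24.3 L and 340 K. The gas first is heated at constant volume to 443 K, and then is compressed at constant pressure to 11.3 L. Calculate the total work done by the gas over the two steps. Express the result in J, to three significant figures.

Step 1 (isochoric): W = 0 (constant volume).
After step 1: P = 62.41 kPa (V unchanged).
Step 2 (isobaric): W = PΔV = (62.41 kPa)(11.3 − 24.3 L) = -811.3 J.
W_total = 0 − 811.3 = -811.3 J.

W_total ≈ -811 J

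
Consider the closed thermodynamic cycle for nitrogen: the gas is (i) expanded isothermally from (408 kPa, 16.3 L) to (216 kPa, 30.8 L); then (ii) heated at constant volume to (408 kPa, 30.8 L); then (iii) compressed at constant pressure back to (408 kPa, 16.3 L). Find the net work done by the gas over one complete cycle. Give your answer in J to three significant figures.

Leg (i): W = PᵢVᵢ ln(V_f/Vᵢ) = (6650) ln(30.8/16.3) = 4232 J.
Leg (ii): W = 0.
Leg (iii): W = PΔV = (408)(16.3 − 30.8) = -5916 J.
W_net = 4232 − 5916 = -1684 J.

W_net ≈ -1680 J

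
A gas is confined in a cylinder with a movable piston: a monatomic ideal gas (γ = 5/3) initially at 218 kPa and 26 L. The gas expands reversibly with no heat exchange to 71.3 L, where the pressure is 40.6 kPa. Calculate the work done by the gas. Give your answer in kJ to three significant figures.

W ≈ 4.16 kJ

Adiabatic: W = (P₁V₁ − P₂V₂)/(γ − 1) with γ = 5/3.
P₁V₁ = 5668 J, P₂V₂ = 2895 J.
W = (5668 − 2895) / 0.6667 = 4160 J.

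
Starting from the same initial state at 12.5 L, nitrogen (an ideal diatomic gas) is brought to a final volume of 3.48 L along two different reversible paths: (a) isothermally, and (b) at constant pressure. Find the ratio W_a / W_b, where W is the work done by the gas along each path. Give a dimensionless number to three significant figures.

Path (a) isothermal: W = P₁V₁ ln(V₂/V₁) → W_a/(P₁V₁) = -1.279.
Path (b) isobaric: W = P₁(V₂ − V₁) → W_b/(P₁V₁) = -0.7216.
W_a / W_b = -1.279 / -0.7216 = 1.772.

W_a / W_b ≈ 1.77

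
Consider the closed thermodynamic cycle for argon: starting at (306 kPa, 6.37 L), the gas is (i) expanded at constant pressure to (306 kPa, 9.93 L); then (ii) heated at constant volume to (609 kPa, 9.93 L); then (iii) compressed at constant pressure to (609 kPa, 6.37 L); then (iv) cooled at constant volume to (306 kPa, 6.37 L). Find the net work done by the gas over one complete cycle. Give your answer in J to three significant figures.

W_net ≈ -1080 J

Constant-volume legs do no work.
W(i) = (306)(9.93 − 6.37) = 1089 J; W(iii) = (609)(6.37 − 9.93) = -2168 J.
W_net = 1089 − 2168 = -1079 J (the counter-clockwise enclosed area).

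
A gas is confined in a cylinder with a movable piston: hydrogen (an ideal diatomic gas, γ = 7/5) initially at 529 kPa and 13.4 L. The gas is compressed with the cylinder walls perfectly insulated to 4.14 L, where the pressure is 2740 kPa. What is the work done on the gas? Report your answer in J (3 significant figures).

Adiabatic: W = (P₁V₁ − P₂V₂)/(γ − 1) with γ = 7/5.
P₁V₁ = 7089 J, P₂V₂ = 11344 J.
W = (7089 − 11344) / 0.4 = -10637 J.
Work on gas = −W_by = 10637 J.

W ≈ 10600 J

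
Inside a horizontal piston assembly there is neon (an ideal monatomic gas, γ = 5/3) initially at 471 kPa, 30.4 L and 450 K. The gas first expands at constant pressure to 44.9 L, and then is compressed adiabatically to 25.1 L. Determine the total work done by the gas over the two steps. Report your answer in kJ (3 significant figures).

Step 1 (isobaric): W = PΔV = (471 kPa)(44.9 − 30.4 L) = 6830 J.
After step 1: P = 471 kPa, V = 44.9 L, T = 664.6 K.
Step 2 (adiabatic): W = (P₁V₁ − P₂V₂)/(γ−1) = (21148 − 31164)/0.667 = -15024 J.
W_total = 6830 − 15024 = -8194 J.

W_total ≈ -8.19 kJ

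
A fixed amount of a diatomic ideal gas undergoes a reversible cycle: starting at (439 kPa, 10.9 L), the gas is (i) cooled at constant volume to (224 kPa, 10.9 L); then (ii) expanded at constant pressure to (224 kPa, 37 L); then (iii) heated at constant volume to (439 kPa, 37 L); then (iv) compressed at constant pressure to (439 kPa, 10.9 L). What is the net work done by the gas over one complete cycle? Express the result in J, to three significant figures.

W_net ≈ -5610 J

Constant-volume legs do no work.
W(ii) = (224)(37 − 10.9) = 5846 J; W(iv) = (439)(10.9 − 37) = -11458 J.
W_net = 5846 − 11458 = -5612 J (the counter-clockwise enclosed area).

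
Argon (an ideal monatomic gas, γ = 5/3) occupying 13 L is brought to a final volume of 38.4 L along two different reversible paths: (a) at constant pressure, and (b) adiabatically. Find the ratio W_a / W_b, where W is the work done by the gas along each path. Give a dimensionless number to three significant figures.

Path (a) isobaric: W = P₁(V₂ − V₁) → W_a/(P₁V₁) = 1.954.
Path (b) adiabatic: W = P₁V₁(1 − (V₁/V₂)^(γ−1))/(γ−1) → W_b/(P₁V₁) = 0.7714.
W_a / W_b = 1.954 / 0.7714 = 2.533.

W_a / W_b ≈ 2.53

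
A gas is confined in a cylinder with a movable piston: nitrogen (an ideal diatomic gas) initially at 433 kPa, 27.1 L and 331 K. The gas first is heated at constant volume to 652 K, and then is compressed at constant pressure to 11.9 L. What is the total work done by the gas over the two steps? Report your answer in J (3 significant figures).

W_total ≈ -13000 J

Step 1 (isochoric): W = 0 (constant volume).
After step 1: P = 852.9 kPa (V unchanged).
Step 2 (isobaric): W = PΔV = (852.9 kPa)(11.9 − 27.1 L) = -12964 J.
W_total = 0 − 12964 = -12964 J.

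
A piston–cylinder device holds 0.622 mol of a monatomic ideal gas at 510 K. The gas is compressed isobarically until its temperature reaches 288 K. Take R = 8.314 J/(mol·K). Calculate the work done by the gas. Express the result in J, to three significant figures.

Isobaric: W = P ΔV = nR ΔT.
W = (0.622)(8.314)(288 − 510) = -1148 J.

W ≈ -1150 J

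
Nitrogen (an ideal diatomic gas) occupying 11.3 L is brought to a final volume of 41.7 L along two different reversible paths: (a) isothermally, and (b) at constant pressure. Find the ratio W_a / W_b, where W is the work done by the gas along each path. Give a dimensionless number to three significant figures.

W_a / W_b ≈ 0.485

Path (a) isothermal: W = P₁V₁ ln(V₂/V₁) → W_a/(P₁V₁) = 1.306.
Path (b) isobaric: W = P₁(V₂ − V₁) → W_b/(P₁V₁) = 2.69.
W_a / W_b = 1.306 / 2.69 = 0.4853.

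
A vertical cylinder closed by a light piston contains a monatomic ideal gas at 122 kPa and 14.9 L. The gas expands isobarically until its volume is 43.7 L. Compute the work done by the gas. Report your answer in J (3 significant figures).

Isobaric: W = P ΔV.
W = (122 kPa)(43.7 − 14.9 L) = (122)(28.8) = 3514 J.

W ≈ 3510 J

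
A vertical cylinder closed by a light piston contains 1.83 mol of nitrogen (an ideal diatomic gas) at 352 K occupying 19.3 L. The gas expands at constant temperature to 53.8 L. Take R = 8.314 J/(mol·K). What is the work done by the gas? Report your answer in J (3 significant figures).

W ≈ 5490 J

Isothermal: W = nRT ln(V₂/V₁).
W = (1.83)(8.314)(352) × ln(53.8/19.3)
  = 5356 × 1.025
W_by_gas = 5490 J.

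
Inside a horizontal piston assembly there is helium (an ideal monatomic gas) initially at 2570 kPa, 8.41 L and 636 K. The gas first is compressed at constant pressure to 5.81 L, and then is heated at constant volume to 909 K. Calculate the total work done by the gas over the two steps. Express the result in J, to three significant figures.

Step 1 (isobaric): W = PΔV = (2570 kPa)(5.81 − 8.41 L) = -6682 J.
Step 2 (isochoric): W = 0 (constant volume).
W_total = -6682 + 0 = -6682 J.

W_total ≈ -6680 J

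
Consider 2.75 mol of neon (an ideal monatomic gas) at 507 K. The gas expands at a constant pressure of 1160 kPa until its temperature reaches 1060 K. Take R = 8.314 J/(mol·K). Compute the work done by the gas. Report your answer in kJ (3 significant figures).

W ≈ 12.6 kJ

Isobaric: W = P ΔV = nR ΔT.
W = (2.75)(8.314)(1060 − 507) = 12644 J.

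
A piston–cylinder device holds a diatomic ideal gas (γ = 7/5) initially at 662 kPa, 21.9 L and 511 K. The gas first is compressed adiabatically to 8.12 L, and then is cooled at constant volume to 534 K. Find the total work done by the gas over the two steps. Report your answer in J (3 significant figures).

W_total ≈ -17700 J

Step 1 (adiabatic): W = (P₁V₁ − P₂V₂)/(γ−1) = (14498 − 21560)/0.4 = -17657 J.
Step 2 (isochoric): W = 0 (constant volume).
W_total = -17657 + 0 = -17657 J.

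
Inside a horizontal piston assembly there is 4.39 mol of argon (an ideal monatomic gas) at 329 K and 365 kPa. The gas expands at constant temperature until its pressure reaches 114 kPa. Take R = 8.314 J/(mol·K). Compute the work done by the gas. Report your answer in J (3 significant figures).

W ≈ 14000 J

Isothermal process: W = nRT ln(V₂/V₁) = nRT ln(P₁/P₂).
W = (4.39)(8.314)(329) × ln(365/114)
  = 12008 × ln(3.202) = 12008 × 1.164
W_by_gas = 13974 J.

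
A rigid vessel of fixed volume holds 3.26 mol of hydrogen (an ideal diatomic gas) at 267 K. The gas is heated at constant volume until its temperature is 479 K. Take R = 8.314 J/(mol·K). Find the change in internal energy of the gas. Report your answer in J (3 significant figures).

Constant volume ⇒ W = 0, so Q = ΔU = nCᵥΔT with Cᵥ = 5R/2 = 20.79 J/(mol·K).
ΔU = (3.26)(20.79)(479 − 267) = 14365 J.

ΔU ≈ 14400 J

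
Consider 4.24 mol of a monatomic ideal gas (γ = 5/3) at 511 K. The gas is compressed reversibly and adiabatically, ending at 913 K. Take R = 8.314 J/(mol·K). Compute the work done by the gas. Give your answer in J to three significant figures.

Adiabatic ⇒ Q = 0, so W_by = −ΔU = nCᵥ(T₁ − T₂).
Cᵥ = 3R/2 = 12.47 J/(mol·K).
W = (4.24)(12.47)(511 − 913) = -21257 J.

W ≈ -21300 J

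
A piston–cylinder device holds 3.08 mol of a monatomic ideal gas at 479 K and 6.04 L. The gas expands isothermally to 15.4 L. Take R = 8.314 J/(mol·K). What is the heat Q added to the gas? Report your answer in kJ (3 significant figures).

Q ≈ 11.5 kJ

Isothermal ⇒ ΔU = 0, so Q = W = nRT ln(V₂/V₁).
Q = (3.08)(8.314)(479) ln(15.4/6.04) = 12266 × 0.936 = 11480 J.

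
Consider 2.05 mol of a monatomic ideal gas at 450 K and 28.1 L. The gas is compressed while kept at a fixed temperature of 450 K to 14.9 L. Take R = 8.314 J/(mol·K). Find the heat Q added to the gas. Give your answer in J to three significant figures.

Isothermal ⇒ ΔU = 0, so Q = W = nRT ln(V₂/V₁).
Q = (2.05)(8.314)(450) ln(14.9/28.1) = 7670 × -0.6344 = -4866 J.

Q ≈ -4870 J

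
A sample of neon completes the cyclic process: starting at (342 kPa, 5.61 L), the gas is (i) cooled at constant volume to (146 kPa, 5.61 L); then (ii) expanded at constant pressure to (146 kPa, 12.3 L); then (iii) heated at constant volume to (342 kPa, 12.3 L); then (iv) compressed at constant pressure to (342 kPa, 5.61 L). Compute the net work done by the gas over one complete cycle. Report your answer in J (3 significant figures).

W_net ≈ -1310 J

Constant-volume legs do no work.
W(ii) = (146)(12.3 − 5.61) = 976.7 J; W(iv) = (342)(5.61 − 12.3) = -2288 J.
W_net = 976.7 − 2288 = -1311 J (the counter-clockwise enclosed area).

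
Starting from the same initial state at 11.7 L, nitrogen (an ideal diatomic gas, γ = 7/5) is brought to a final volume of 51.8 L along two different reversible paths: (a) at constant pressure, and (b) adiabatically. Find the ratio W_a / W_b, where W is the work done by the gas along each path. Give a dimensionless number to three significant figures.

Path (a) isobaric: W = P₁(V₂ − V₁) → W_a/(P₁V₁) = 3.427.
Path (b) adiabatic: W = P₁V₁(1 − (V₁/V₂)^(γ−1))/(γ−1) → W_b/(P₁V₁) = 1.121.
W_a / W_b = 3.427 / 1.121 = 3.057.

W_a / W_b ≈ 3.06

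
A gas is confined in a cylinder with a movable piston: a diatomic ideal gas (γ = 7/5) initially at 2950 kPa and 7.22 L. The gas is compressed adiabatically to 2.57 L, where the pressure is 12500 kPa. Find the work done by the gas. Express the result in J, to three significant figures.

Adiabatic: W = (P₁V₁ − P₂V₂)/(γ − 1) with γ = 7/5.
P₁V₁ = 21299 J, P₂V₂ = 32125 J.
W = (21299 − 32125) / 0.4 = -27065 J.

W ≈ -27100 J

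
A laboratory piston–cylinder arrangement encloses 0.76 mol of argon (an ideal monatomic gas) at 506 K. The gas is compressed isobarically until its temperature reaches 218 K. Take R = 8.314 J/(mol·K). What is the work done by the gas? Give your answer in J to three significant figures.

W ≈ -1820 J

Isobaric: W = P ΔV = nR ΔT.
W = (0.76)(8.314)(218 − 506) = -1820 J.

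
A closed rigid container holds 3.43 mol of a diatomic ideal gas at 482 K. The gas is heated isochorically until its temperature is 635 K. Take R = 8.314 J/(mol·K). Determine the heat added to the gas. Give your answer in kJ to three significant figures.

Q ≈ 10.9 kJ

Constant volume ⇒ W = 0, so Q = ΔU = nCᵥΔT with Cᵥ = 5R/2 = 20.79 J/(mol·K).
ΔU = (3.43)(20.79)(635 − 482) = 10908 J.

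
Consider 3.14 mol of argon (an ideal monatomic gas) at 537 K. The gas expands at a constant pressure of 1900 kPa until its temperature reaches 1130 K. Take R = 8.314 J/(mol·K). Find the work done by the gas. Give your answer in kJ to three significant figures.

Isobaric: W = P ΔV = nR ΔT.
W = (3.14)(8.314)(1130 − 537) = 15481 J.

W ≈ 15.5 kJ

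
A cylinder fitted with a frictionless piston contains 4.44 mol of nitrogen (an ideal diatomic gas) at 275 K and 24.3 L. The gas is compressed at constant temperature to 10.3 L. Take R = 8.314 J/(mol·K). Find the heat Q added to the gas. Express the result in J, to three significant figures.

Q ≈ -8710 J

Isothermal ⇒ ΔU = 0, so Q = W = nRT ln(V₂/V₁).
Q = (4.44)(8.314)(275) ln(10.3/24.3) = 10151 × -0.8583 = -8713 J.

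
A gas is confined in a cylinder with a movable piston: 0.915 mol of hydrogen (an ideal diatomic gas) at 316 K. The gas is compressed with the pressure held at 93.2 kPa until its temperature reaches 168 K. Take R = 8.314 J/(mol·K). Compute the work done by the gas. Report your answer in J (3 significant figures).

W ≈ -1130 J

Isobaric: W = P ΔV = nR ΔT.
W = (0.915)(8.314)(168 − 316) = -1126 J.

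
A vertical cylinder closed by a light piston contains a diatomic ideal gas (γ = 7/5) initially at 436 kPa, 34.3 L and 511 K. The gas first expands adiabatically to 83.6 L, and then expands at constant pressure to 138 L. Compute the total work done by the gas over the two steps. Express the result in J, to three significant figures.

W_total ≈ 18000 J

Step 1 (adiabatic): W = (P₁V₁ − P₂V₂)/(γ−1) = (14955 − 10472)/0.4 = 11208 J.
After step 1: P = 125.3 kPa, V = 83.6 L, T = 357.8 K.
Step 2 (isobaric): W = PΔV = (125.3 kPa)(138 − 83.6 L) = 6814 J.
W_total = 11208 + 6814 = 18022 J.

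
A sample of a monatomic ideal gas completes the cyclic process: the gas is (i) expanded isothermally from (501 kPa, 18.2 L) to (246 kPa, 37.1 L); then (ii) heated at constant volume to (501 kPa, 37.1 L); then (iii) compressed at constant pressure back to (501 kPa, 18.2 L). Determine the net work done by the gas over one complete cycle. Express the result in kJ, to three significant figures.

Leg (i): W = PᵢVᵢ ln(V_f/Vᵢ) = (9118) ln(37.1/18.2) = 6494 J.
Leg (ii): W = 0.
Leg (iii): W = PΔV = (501)(18.2 − 37.1) = -9469 J.
W_net = 6494 − 9469 = -2975 J.

W_net ≈ -2.97 kJ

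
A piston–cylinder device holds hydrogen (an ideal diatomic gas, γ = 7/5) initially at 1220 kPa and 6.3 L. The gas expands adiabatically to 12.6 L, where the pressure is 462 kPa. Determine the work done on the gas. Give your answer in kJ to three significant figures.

Adiabatic: W = (P₁V₁ − P₂V₂)/(γ − 1) with γ = 7/5.
P₁V₁ = 7686 J, P₂V₂ = 5821 J.
W = (7686 − 5821) / 0.4 = 4662 J.
Work on gas = −W_by = -4662 J.

W ≈ -4.66 kJ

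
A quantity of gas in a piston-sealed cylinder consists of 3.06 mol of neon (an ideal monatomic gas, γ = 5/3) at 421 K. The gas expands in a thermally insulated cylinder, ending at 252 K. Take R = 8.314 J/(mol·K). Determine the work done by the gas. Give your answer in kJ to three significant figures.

W ≈ 6.45 kJ

Adiabatic ⇒ Q = 0, so W_by = −ΔU = nCᵥ(T₁ − T₂).
Cᵥ = 3R/2 = 12.47 J/(mol·K).
W = (3.06)(12.47)(421 − 252) = 6449 J.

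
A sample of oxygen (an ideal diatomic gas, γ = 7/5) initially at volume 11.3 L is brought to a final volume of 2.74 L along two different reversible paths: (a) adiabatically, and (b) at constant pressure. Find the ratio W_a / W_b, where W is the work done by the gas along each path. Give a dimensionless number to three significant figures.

W_a / W_b ≈ 2.52

Path (a) adiabatic: W = P₁V₁(1 − (V₁/V₂)^(γ−1))/(γ−1) → W_a/(P₁V₁) = -1.906.
Path (b) isobaric: W = P₁(V₂ − V₁) → W_b/(P₁V₁) = -0.7575.
W_a / W_b = -1.906 / -0.7575 = 2.516.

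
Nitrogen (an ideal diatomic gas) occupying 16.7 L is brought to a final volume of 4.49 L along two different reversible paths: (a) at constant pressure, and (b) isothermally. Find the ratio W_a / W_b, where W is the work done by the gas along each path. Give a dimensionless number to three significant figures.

W_a / W_b ≈ 0.557

Path (a) isobaric: W = P₁(V₂ − V₁) → W_a/(P₁V₁) = -0.7311.
Path (b) isothermal: W = P₁V₁ ln(V₂/V₁) → W_b/(P₁V₁) = -1.314.
W_a / W_b = -0.7311 / -1.314 = 0.5566.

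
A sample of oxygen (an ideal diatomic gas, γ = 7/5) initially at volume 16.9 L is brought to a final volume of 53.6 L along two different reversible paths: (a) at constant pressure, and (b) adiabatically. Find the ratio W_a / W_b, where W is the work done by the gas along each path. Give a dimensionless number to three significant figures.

Path (a) isobaric: W = P₁(V₂ − V₁) → W_a/(P₁V₁) = 2.172.
Path (b) adiabatic: W = P₁V₁(1 − (V₁/V₂)^(γ−1))/(γ−1) → W_b/(P₁V₁) = 0.9245.
W_a / W_b = 2.172 / 0.9245 = 2.349.

W_a / W_b ≈ 2.35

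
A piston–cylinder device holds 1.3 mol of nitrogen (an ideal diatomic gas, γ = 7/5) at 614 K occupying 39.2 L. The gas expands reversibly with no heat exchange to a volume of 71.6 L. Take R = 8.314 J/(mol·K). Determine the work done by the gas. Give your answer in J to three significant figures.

W ≈ 3550 J

Adiabatic: TV^(γ−1) = const with γ = 7/5.
T₂ = T₁ (V₁/V₂)^(γ−1) = 614 × (39.2/71.6)^0.4 = 614 × 0.7859 = 482.5 K.
W_by = nCᵥ(T₁ − T₂) = (1.3)(20.79)(614 − 482.5) = 3553 J.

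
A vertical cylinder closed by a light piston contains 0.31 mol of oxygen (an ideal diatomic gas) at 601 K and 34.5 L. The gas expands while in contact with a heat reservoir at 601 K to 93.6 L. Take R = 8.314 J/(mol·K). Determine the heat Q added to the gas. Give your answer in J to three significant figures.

Q ≈ 1550 J

Isothermal ⇒ ΔU = 0, so Q = W = nRT ln(V₂/V₁).
Q = (0.31)(8.314)(601) ln(93.6/34.5) = 1549 × 0.9981 = 1546 J.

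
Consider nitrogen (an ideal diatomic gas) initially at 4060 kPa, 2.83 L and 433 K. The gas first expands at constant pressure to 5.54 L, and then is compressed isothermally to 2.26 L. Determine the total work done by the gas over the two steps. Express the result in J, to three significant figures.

Step 1 (isobaric): W = PΔV = (4060 kPa)(5.54 − 2.83 L) = 11003 J.
After step 1: P = 4060 kPa, V = 5.54 L, T = 847.6 K.
Step 2 (isothermal): W = P₁V₁ ln(V₂/V₁) = (22492) ln(2.26/5.54) = -20167 J.
W_total = 11003 − 20167 = -9165 J.

W_total ≈ -9160 J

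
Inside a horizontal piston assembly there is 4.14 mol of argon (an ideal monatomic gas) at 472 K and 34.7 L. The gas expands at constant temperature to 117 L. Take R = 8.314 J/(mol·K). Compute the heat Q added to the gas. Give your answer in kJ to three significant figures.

Isothermal ⇒ ΔU = 0, so Q = W = nRT ln(V₂/V₁).
Q = (4.14)(8.314)(472) ln(117/34.7) = 16246 × 1.215 = 19746 J.

Q ≈ 19.7 kJ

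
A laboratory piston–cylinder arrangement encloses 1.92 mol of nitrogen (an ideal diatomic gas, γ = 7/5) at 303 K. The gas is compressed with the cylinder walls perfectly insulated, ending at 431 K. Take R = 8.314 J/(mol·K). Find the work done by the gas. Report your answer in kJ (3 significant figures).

Adiabatic ⇒ Q = 0, so W_by = −ΔU = nCᵥ(T₁ − T₂).
Cᵥ = 5R/2 = 20.79 J/(mol·K).
W = (1.92)(20.79)(303 − 431) = -5108 J.

W ≈ -5.11 kJ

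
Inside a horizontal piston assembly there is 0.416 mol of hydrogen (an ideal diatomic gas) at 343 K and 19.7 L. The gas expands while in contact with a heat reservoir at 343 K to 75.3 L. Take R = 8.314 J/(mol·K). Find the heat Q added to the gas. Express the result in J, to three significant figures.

Q ≈ 1590 J

Isothermal ⇒ ΔU = 0, so Q = W = nRT ln(V₂/V₁).
Q = (0.416)(8.314)(343) ln(75.3/19.7) = 1186 × 1.341 = 1591 J.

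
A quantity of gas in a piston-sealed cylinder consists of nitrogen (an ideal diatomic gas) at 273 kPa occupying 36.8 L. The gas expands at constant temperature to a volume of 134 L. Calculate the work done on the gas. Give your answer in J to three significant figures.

W ≈ -13000 J

Isothermal: W = nRT ln(V₂/V₁) = P₁V₁ ln(V₂/V₁).
P₁V₁ = (273 kPa)(36.8 L) = 10046 J.
W = 10046 × ln(134/36.8) = 10046 × 1.292
W_by_gas = 12983 J; work on gas = −W_by = -12983 J.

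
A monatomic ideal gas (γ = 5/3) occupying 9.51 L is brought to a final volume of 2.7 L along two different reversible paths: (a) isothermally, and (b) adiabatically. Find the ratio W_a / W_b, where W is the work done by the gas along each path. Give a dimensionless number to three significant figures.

W_a / W_b ≈ 0.638

Path (a) isothermal: W = P₁V₁ ln(V₂/V₁) → W_a/(P₁V₁) = -1.259.
Path (b) adiabatic: W = P₁V₁(1 − (V₁/V₂)^(γ−1))/(γ−1) → W_b/(P₁V₁) = -1.972.
W_a / W_b = -1.259 / -1.972 = 0.6383.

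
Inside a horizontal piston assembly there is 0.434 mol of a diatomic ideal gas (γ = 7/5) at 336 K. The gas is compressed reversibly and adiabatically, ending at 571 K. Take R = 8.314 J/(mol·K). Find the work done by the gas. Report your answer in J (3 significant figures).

Adiabatic ⇒ Q = 0, so W_by = −ΔU = nCᵥ(T₁ − T₂).
Cᵥ = 5R/2 = 20.79 J/(mol·K).
W = (0.434)(20.79)(336 − 571) = -2120 J.

W ≈ -2120 J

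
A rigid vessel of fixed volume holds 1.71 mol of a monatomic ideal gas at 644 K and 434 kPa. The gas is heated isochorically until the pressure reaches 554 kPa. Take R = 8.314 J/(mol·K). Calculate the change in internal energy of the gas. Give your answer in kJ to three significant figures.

Constant volume ⇒ W = 0, so Q = ΔU = nCᵥΔT with Cᵥ = 3R/2 = 12.47 J/(mol·K).
At constant V, T₂/T₁ = P₂/P₁ ⇒ ΔT = T₁(P₂/P₁ − 1) = 644·(554/434 − 1) = 178.1 K.
ΔU = (1.71)(12.47)(178.1) = 3797 J.

ΔU ≈ 3.80 kJ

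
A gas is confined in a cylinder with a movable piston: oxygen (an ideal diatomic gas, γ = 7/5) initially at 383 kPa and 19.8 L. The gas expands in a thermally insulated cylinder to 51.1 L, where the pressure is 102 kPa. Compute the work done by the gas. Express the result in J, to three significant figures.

W ≈ 5930 J

Adiabatic: W = (P₁V₁ − P₂V₂)/(γ − 1) with γ = 7/5.
P₁V₁ = 7583 J, P₂V₂ = 5212 J.
W = (7583 − 5212) / 0.4 = 5928 J.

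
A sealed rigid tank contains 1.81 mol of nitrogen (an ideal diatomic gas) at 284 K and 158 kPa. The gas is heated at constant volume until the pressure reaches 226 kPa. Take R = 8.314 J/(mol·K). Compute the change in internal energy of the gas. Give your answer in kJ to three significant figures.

ΔU ≈ 4.60 kJ

Constant volume ⇒ W = 0, so Q = ΔU = nCᵥΔT with Cᵥ = 5R/2 = 20.79 J/(mol·K).
At constant V, T₂/T₁ = P₂/P₁ ⇒ ΔT = T₁(P₂/P₁ − 1) = 284·(226/158 − 1) = 122.2 K.
ΔU = (1.81)(20.79)(122.2) = 4598 J.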